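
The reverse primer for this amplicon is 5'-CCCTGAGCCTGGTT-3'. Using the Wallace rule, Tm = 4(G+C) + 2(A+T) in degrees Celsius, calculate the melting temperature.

Base counts: A=1, C=5, T=4, G=4
AT pairs contribute 5, GC pairs contribute 9.
Tm = 4·9 + 2·5 = 36 + 10 = 46°C

46°C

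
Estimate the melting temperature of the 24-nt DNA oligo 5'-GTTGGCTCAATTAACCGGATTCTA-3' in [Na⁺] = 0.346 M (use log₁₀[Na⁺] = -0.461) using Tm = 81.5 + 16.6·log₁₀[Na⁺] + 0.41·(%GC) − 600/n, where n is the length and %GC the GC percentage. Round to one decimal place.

Length n = 24. Scanning the sequence gives A=6, C=5, G=5, T=8.
G+C = 10, so %GC = 10/24 × 100 = 41.667%
Salt term: 16.6 × (-0.461) = -7.653
GC term: 0.41 × 41.667 = 17.083; length term: −600/24 = −25
Tm = 81.5 + (-7.653) + 17.083 − 25 = 65.93 → 65.9°C

65.9°C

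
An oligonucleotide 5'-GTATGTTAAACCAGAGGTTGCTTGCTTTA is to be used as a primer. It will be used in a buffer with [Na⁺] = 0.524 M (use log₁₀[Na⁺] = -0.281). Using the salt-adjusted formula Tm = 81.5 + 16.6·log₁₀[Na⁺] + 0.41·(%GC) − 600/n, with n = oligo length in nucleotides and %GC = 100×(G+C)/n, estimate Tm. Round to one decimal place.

71.7°C

Length n = 29. Scanning the sequence gives T=11, A=7, G=7, C=4.
G+C = 11, so %GC = 11/29 × 100 = 37.931%
Salt term: 16.6 × (-0.281) = -4.665
GC term: 0.41 × 37.931 = 15.552; length term: −600/29 = −20.69
Tm = 81.5 + (-4.665) + 15.552 − 20.69 = 71.697 → 71.7°C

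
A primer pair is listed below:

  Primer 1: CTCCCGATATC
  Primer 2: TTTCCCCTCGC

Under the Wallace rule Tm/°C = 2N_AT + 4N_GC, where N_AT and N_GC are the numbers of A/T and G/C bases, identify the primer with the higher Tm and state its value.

Primer 2, 36°C

Primer 1: A+T=5, G+C=6 → Tm = 2(5)+4(6) = 34°C
Primer 2: A+T=4, G+C=7 → Tm = 2(4)+4(7) = 36°C
34°C vs 36°C → primer 2 is higher.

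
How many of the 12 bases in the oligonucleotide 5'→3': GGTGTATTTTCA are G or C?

4

Scanning the sequence gives C=1, A=2, G=3, T=6.
Total G or C: 3 + 1 = 4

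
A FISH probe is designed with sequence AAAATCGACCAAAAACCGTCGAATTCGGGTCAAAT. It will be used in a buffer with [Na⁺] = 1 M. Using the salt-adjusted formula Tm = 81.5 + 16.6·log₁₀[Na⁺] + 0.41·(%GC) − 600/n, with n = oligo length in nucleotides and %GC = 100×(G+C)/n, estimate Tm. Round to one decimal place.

Length n = 35. Base counts: G=6, C=8, T=6, A=15
G+C = 14, so %GC = 14/35 × 100 = 40%
Salt term: 16.6 × (0) = 0
GC term: 0.41 × 40 = 16.4; length term: −600/35 = −17.143
Tm = 81.5 + (0) + 16.4 − 17.143 = 80.757 → 80.8°C

80.8°C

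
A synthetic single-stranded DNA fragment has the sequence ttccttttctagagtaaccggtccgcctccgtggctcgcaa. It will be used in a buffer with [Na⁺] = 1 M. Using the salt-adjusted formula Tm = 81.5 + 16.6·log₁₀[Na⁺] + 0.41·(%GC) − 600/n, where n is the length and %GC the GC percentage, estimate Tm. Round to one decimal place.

89.9°C

Length n = 41. Counting bases: C=14, A=6, G=9, T=12
G+C = 23, so %GC = 23/41 × 100 = 56.098%
Salt term: 16.6 × (0) = 0
GC term: 0.41 × 56.098 = 23; length term: −600/41 = −14.634
Tm = 81.5 + (0) + 23 − 14.634 = 89.866 → 89.9°C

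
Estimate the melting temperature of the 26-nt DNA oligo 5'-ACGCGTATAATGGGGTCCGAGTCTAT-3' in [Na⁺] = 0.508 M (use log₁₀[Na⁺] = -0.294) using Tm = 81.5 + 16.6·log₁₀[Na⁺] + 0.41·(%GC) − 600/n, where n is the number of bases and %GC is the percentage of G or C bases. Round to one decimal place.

74.0°C

Length n = 26. Base counts: T=7, G=8, A=6, C=5
G+C = 13, so %GC = 13/26 × 100 = 50%
Salt term: 16.6 × (-0.294) = -4.88
GC term: 0.41 × 50 = 20.5; length term: −600/26 = −23.077
Tm = 81.5 + (-4.88) + 20.5 − 23.077 = 74.043 → 74.0°C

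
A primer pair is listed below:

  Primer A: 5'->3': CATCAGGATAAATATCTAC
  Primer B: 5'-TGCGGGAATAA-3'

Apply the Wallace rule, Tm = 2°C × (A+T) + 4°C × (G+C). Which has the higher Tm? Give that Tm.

Primer A: A+T=13, G+C=6 → Tm = 2(13)+4(6) = 50°C
Primer B: A+T=6, G+C=5 → Tm = 2(6)+4(5) = 32°C
50°C vs 32°C → primer A is higher.

Primer A, 50°C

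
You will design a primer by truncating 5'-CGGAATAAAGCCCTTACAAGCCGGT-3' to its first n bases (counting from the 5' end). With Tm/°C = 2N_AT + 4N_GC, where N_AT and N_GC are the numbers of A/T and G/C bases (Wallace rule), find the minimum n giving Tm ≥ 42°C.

First 13 bases: CGGAATAAAGCCC → Tm = 40°C (< 42°C)
First 14 bases: CGGAATAAAGCCCT → Tm = 42°C (≥ 42°C)
Each additional base adds 2°C (A/T) or 4°C (G/C), so Tm is non-decreasing in n; n = 14 is the first length to reach 42°C.

n = 14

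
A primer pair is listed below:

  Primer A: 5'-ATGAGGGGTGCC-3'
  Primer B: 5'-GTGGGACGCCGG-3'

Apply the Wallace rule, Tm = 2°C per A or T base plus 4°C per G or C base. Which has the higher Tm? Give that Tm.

Primer A: A+T=4, G+C=8 → Tm = 2(4)+4(8) = 40°C
Primer B: A+T=2, G+C=10 → Tm = 2(2)+4(10) = 44°C
40°C vs 44°C → primer B is higher.

Primer B, 44°C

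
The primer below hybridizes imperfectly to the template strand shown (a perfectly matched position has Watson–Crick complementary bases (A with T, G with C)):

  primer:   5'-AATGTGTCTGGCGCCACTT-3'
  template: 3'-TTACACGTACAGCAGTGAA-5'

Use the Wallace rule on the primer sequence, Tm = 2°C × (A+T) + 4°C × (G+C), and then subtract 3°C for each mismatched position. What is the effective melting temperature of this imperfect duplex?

46°C

Primer base counts: A=3, T=6, G=5, C=5 → A+T=9, G+C=10
Perfect-match Tm = 2(9) + 4(10) = 18 + 40 = 58°C
Mismatches (positions where the bases are not complementary): 4 (at positions 7, 8, 11, 14)
Effective Tm = 58 − 4×3 = 58 − 12 = 46°C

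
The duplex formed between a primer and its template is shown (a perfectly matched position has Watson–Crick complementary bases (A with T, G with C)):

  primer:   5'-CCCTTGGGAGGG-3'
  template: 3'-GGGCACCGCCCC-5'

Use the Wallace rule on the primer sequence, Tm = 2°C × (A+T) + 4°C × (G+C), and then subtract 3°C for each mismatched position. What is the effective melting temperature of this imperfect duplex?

Primer base counts: A=1, T=2, G=6, C=3 → A+T=3, G+C=9
Perfect-match Tm = 2(3) + 4(9) = 6 + 36 = 42°C
Mismatches (positions where the bases are not complementary): 3 (at positions 4, 8, 9)
Effective Tm = 42 − 3×3 = 42 − 9 = 33°C

33°C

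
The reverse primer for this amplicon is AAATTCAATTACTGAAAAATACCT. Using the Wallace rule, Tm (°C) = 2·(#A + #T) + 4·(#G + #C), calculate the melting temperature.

T=7, C=4, A=12, G=1
AT pairs contribute 19, GC pairs contribute 5.
Tm = 4·5 + 2·19 = 20 + 38 = 58°C

58°C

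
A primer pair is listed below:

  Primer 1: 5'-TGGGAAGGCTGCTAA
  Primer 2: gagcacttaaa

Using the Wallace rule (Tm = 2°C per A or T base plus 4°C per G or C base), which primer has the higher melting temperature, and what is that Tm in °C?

Primer 1: A+T=7, G+C=8 → Tm = 2(7)+4(8) = 46°C
Primer 2: A+T=7, G+C=4 → Tm = 2(7)+4(4) = 30°C
46°C vs 30°C → primer 1 is higher.

Primer 1, 46°C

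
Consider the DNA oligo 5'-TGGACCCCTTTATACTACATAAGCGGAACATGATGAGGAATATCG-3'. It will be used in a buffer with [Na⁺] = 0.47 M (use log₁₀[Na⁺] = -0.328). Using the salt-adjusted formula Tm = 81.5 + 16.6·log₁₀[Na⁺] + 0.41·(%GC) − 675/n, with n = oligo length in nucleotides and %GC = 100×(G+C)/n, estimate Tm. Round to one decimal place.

Length n = 45. Counting bases: G=10, C=9, A=15, T=11
G+C = 19, so %GC = 19/45 × 100 = 42.222%
Salt term: 16.6 × (-0.328) = -5.445
GC term: 0.41 × 42.222 = 17.311; length term: −675/45 = −15
Tm = 81.5 + (-5.445) + 17.311 − 15 = 78.366 → 78.4°C

78.4°C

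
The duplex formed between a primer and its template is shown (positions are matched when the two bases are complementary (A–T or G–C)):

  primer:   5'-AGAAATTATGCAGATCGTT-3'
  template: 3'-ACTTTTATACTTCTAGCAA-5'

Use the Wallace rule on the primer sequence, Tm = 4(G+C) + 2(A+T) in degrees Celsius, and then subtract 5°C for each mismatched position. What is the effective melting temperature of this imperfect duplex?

35°C

Primer base counts: A=7, T=6, G=4, C=2 → A+T=13, G+C=6
Perfect-match Tm = 2(13) + 4(6) = 26 + 24 = 50°C
Mismatches (positions where the bases are not complementary): 3 (at positions 1, 6, 11)
Effective Tm = 50 − 3×5 = 50 − 15 = 35°C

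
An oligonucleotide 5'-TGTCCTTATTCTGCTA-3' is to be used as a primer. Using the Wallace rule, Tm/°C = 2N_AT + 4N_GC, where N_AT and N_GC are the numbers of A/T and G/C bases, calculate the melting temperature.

44°C

T=8, A=2, C=4, G=2
So N_AT = 10 and N_GC = 6.
Tm = 4·6 + 2·10 = 24 + 20 = 44°C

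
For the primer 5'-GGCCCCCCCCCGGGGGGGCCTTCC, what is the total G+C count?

22

C=13, A=0, T=2, G=9
G+C = 9 + 13 = 22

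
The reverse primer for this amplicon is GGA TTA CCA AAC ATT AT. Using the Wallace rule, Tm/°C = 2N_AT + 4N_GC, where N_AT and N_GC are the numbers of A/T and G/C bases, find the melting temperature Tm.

Counting bases: T=5, C=3, G=2, A=7
So N_AT = 12 and N_GC = 5.
Tm = 2(12) + 4(5) = 24 + 20 = 44°C

44°C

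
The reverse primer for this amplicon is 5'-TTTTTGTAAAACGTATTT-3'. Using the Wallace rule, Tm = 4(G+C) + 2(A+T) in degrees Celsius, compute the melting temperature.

42°C

T=10, A=5, G=2, C=1
AT pairs contribute 15, GC pairs contribute 3.
Tm = 2(15) + 4(3) = 30 + 12 = 42°C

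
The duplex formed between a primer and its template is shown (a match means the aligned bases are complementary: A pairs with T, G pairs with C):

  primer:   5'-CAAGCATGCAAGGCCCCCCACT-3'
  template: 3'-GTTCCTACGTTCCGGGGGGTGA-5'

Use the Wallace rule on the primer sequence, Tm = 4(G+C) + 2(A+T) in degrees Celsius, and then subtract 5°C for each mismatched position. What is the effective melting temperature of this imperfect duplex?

Primer base counts: A=6, T=2, G=4, C=10 → A+T=8, G+C=14
Perfect-match Tm = 2(8) + 4(14) = 16 + 56 = 72°C
Mismatches (positions where the bases are not complementary): 1 (at position 5)
Effective Tm = 72 − 1×5 = 72 − 5 = 67°C

67°C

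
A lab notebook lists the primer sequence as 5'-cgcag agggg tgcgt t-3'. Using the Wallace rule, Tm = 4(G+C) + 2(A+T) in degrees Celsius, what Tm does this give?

54°C

Scanning the sequence gives A=2, C=3, T=3, G=8.
AT pairs contribute 5, GC pairs contribute 11.
Tm = 2×5 + 4×11 = 54°C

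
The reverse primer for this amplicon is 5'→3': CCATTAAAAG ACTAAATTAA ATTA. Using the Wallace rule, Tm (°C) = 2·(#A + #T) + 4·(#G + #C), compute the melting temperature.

Counting bases: A=13, T=7, C=3, G=1
A+T = 20, G+C = 4
Tm = 2(20) + 4(4) = 40 + 16 = 56°C

56°C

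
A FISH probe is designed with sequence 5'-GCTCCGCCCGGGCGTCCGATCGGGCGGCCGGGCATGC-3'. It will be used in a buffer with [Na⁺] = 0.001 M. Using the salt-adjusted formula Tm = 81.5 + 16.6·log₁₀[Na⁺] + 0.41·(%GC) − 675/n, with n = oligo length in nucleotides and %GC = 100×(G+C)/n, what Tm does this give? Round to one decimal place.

Length n = 37. Base counts: T=4, A=2, C=15, G=16
G+C = 31, so %GC = 31/37 × 100 = 83.784%
Salt term: 16.6 × (-3) = -49.8
GC term: 0.41 × 83.784 = 34.351; length term: −675/37 = −18.243
Tm = 81.5 + (-49.8) + 34.351 − 18.243 = 47.808 → 47.8°C

47.8°C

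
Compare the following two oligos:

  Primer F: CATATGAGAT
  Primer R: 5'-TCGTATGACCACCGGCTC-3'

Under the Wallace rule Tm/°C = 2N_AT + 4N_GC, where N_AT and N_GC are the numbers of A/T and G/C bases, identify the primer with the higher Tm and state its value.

Primer R, 58°C

Primer F: A+T=7, G+C=3 → Tm = 2(7)+4(3) = 26°C
Primer R: A+T=7, G+C=11 → Tm = 2(7)+4(11) = 58°C
26°C vs 58°C → primer R is higher.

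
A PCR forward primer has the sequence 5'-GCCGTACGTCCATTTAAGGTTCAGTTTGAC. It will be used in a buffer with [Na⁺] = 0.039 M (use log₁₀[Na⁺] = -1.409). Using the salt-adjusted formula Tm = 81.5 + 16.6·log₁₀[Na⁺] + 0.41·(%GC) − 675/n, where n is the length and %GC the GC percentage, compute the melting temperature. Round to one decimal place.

Length n = 30. C=7, T=10, G=7, A=6
G+C = 14, so %GC = 14/30 × 100 = 46.667%
Salt term: 16.6 × (-1.409) = -23.389
GC term: 0.41 × 46.667 = 19.133; length term: −675/30 = −22.5
Tm = 81.5 + (-23.389) + 19.133 − 22.5 = 54.744 → 54.7°C

54.7°C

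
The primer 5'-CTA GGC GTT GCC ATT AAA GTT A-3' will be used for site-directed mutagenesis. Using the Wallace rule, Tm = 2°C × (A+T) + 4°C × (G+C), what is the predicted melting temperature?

62°C

Base counts: C=4, G=5, A=6, T=7
So N_AT = 13 and N_GC = 9.
Tm = 2×13 + 4×9 = 62°C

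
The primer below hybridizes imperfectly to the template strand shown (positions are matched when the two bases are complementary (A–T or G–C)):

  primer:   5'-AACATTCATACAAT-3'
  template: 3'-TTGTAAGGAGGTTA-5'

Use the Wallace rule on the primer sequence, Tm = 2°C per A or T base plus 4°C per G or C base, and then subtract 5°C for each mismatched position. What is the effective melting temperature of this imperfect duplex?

Primer base counts: A=7, T=4, G=0, C=3 → A+T=11, G+C=3
Perfect-match Tm = 2(11) + 4(3) = 22 + 12 = 34°C
Mismatches (positions where the bases are not complementary): 2 (at positions 8, 10)
Effective Tm = 34 − 2×5 = 34 − 10 = 24°C

24°C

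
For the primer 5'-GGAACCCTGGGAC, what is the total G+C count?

Scanning the sequence gives A=3, T=1, C=4, G=5.
G+C = 5 + 4 = 9

9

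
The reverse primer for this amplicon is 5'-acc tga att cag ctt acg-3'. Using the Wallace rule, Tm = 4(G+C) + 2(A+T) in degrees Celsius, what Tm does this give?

52°C

Base counts: A=5, C=5, G=3, T=5
So N_AT = 10 and N_GC = 8.
Tm = 2(10) + 4(8) = 20 + 32 = 52°C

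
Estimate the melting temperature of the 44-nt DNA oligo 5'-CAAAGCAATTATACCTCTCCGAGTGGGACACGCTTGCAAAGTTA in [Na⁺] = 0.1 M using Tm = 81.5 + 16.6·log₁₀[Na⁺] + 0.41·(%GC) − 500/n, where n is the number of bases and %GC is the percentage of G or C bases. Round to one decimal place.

Length n = 44. Base counts: A=14, C=11, G=9, T=10
G+C = 20, so %GC = 20/44 × 100 = 45.455%
Salt term: 16.6 × (-1) = -16.6
GC term: 0.41 × 45.455 = 18.637; length term: −500/44 = −11.364
Tm = 81.5 + (-16.6) + 18.637 − 11.364 = 72.173 → 72.2°C

72.2°C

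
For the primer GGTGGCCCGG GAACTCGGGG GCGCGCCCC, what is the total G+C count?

25

T=2, A=2, G=14, C=11
Total G or C: 14 + 11 = 25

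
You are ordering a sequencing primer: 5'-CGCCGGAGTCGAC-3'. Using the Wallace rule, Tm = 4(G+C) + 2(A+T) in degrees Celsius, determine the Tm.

46°C

Counting bases: A=2, G=5, C=5, T=1
So N_AT = 3 and N_GC = 10.
Tm = 2×3 + 4×10 = 46°C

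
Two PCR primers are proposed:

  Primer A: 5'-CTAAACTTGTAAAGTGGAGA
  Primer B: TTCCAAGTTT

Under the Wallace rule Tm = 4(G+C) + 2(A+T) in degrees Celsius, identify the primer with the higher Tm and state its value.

Primer A, 54°C

Primer A: A+T=13, G+C=7 → Tm = 2(13)+4(7) = 54°C
Primer B: A+T=7, G+C=3 → Tm = 2(7)+4(3) = 26°C
54°C vs 26°C → primer A is higher.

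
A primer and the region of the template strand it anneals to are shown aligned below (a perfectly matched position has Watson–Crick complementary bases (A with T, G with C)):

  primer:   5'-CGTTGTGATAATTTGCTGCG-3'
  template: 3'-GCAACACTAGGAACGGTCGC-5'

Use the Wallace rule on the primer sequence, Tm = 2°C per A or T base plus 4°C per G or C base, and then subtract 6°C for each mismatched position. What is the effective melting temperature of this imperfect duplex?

Primer base counts: A=3, T=8, G=6, C=3 → A+T=11, G+C=9
Perfect-match Tm = 2(11) + 4(9) = 22 + 36 = 58°C
Mismatches (positions where the bases are not complementary): 5 (at positions 10, 11, 14, 15, 17)
Effective Tm = 58 − 5×6 = 58 − 30 = 28°C

28°C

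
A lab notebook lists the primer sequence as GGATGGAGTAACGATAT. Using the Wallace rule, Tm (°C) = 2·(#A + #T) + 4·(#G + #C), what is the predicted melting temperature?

48°C

Scanning the sequence gives A=6, T=4, C=1, G=6.
AT pairs contribute 10, GC pairs contribute 7.
Tm = 2×10 + 4×7 = 48°C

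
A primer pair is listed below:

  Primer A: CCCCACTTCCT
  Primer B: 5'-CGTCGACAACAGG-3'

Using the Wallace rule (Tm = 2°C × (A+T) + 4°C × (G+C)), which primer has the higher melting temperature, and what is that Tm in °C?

Primer B, 42°C

Primer A: A+T=4, G+C=7 → Tm = 2(4)+4(7) = 36°C
Primer B: A+T=5, G+C=8 → Tm = 2(5)+4(8) = 42°C
36°C vs 42°C → primer B is higher.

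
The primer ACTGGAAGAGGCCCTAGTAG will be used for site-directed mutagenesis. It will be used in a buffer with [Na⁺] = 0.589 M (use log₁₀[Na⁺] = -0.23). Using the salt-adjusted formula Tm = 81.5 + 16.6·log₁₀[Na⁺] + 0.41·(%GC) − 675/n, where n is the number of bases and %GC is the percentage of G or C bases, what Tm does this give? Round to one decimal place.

Length n = 20. G=7, T=3, C=4, A=6
G+C = 11, so %GC = 11/20 × 100 = 55%
Salt term: 16.6 × (-0.23) = -3.818
GC term: 0.41 × 55 = 22.55; length term: −675/20 = −33.75
Tm = 81.5 + (-3.818) + 22.55 − 33.75 = 66.482 → 66.5°C

66.5°C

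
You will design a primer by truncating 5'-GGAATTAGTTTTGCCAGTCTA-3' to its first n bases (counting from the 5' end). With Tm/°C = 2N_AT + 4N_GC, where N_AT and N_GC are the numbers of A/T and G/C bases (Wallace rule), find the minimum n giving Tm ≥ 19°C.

n = 8

First 7 bases: GGAATTA → Tm = 18°C (< 19°C)
First 8 bases: GGAATTAG → Tm = 22°C (≥ 19°C)
Each additional base adds 2°C (A/T) or 4°C (G/C), so Tm is non-decreasing in n; n = 8 is the first length to reach 19°C.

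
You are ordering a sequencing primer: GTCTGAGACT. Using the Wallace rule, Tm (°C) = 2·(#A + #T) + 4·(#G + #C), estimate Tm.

30°C

Base counts: T=3, G=3, C=2, A=2
AT pairs contribute 5, GC pairs contribute 5.
Tm = 4·5 + 2·5 = 20 + 10 = 30°C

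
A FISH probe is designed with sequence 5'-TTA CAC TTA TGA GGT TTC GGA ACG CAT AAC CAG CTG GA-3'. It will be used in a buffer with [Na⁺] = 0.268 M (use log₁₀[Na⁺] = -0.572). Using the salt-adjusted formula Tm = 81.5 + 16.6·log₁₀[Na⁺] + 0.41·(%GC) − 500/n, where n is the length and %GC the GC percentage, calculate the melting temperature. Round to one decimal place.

77.2°C

Length n = 38. A=11, T=10, G=9, C=8
G+C = 17, so %GC = 17/38 × 100 = 44.737%
Salt term: 16.6 × (-0.572) = -9.495
GC term: 0.41 × 44.737 = 18.342; length term: −500/38 = −13.158
Tm = 81.5 + (-9.495) + 18.342 − 13.158 = 77.189 → 77.2°C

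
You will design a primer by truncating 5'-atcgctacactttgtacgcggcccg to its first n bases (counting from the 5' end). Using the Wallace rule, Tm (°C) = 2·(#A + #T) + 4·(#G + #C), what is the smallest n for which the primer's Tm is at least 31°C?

First 10 bases: ATCGCTACAC → Tm = 30°C (< 31°C)
First 11 bases: ATCGCTACACT → Tm = 32°C (≥ 31°C)
Each additional base adds 2°C (A/T) or 4°C (G/C), so Tm is non-decreasing in n; n = 11 is the first length to reach 31°C.

n = 11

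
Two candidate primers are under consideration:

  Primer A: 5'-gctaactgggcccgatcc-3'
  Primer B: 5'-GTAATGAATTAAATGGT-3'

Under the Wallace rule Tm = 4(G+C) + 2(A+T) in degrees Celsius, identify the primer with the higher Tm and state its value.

Primer A: A+T=6, G+C=12 → Tm = 2(6)+4(12) = 60°C
Primer B: A+T=13, G+C=4 → Tm = 2(13)+4(4) = 42°C
60°C vs 42°C → primer A is higher.

Primer A, 60°C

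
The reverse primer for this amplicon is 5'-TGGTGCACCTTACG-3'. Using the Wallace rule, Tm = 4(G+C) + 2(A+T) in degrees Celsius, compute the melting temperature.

44°C

Counting bases: A=2, T=4, C=4, G=4
So N_AT = 6 and N_GC = 8.
Tm = 4·8 + 2·6 = 32 + 12 = 44°C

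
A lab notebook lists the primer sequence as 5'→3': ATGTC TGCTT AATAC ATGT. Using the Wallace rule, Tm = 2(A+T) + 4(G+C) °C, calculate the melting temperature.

50°C

A=5, G=3, T=8, C=3
AT pairs contribute 13, GC pairs contribute 6.
Tm = 2(13) + 4(6) = 26 + 24 = 50°C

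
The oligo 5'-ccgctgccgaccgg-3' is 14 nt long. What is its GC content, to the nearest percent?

86%

Counting bases: T=1, G=5, C=7, A=1
G+C = 5 + 7 = 12 out of 14 bases
%GC = 12/14 × 100 = 85.71% ≈ 86%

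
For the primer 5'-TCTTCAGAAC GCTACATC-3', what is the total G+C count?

8

Base counts: A=5, C=6, G=2, T=5
G+C = 2 + 6 = 8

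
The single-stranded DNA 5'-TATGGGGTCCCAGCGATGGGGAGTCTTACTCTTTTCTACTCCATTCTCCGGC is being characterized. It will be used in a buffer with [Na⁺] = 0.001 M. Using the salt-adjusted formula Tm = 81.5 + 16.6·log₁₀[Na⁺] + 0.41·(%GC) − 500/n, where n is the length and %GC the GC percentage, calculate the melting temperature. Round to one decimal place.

Length n = 52. A=7, G=13, T=17, C=15
G+C = 28, so %GC = 28/52 × 100 = 53.846%
Salt term: 16.6 × (-3) = -49.8
GC term: 0.41 × 53.846 = 22.077; length term: −500/52 = −9.615
Tm = 81.5 + (-49.8) + 22.077 − 9.615 = 44.162 → 44.2°C

44.2°C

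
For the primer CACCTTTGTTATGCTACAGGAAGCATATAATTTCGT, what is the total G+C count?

C=7, T=13, G=6, A=10
Total G or C: 6 + 7 = 13

13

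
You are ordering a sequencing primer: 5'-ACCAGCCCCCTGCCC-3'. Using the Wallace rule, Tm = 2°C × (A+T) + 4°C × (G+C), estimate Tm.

C=10, A=2, G=2, T=1
AT pairs contribute 3, GC pairs contribute 12.
Tm = 4·12 + 2·3 = 48 + 6 = 54°C

54°C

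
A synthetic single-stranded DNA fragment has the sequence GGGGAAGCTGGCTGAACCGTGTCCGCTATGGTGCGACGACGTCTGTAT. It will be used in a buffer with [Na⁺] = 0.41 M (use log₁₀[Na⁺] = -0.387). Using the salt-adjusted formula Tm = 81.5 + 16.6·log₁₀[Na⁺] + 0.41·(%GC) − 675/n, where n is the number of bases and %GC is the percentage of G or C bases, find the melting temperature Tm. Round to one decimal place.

85.8°C

Length n = 48. Scanning the sequence gives A=8, C=11, G=18, T=11.
G+C = 29, so %GC = 29/48 × 100 = 60.417%
Salt term: 16.6 × (-0.387) = -6.424
GC term: 0.41 × 60.417 = 24.771; length term: −675/48 = −14.062
Tm = 81.5 + (-6.424) + 24.771 − 14.062 = 85.785 → 85.8°C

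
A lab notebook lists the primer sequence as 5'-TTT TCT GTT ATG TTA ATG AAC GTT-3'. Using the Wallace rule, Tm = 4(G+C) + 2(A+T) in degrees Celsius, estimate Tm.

Counting bases: C=2, G=4, A=5, T=13
A+T = 18, G+C = 6
Tm = 4·6 + 2·18 = 24 + 36 = 60°C

60°C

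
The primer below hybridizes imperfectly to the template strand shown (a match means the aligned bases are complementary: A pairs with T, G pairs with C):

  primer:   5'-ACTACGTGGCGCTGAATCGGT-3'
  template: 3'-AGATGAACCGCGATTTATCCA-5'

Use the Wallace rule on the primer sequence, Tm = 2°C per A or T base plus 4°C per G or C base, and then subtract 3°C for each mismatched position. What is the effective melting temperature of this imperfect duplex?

54°C

Primer base counts: A=4, T=5, G=7, C=5 → A+T=9, G+C=12
Perfect-match Tm = 2(9) + 4(12) = 18 + 48 = 66°C
Mismatches (positions where the bases are not complementary): 4 (at positions 1, 6, 14, 18)
Effective Tm = 66 − 4×3 = 66 − 12 = 54°C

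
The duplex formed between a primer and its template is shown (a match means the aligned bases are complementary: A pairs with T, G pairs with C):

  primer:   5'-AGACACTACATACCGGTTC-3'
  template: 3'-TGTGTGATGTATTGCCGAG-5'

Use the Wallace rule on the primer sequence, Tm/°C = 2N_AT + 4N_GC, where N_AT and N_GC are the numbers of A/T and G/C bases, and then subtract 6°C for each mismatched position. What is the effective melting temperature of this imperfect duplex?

38°C

Primer base counts: A=6, T=4, G=3, C=6 → A+T=10, G+C=9
Perfect-match Tm = 2(10) + 4(9) = 20 + 36 = 56°C
Mismatches (positions where the bases are not complementary): 3 (at positions 2, 13, 17)
Effective Tm = 56 − 3×6 = 56 − 18 = 38°C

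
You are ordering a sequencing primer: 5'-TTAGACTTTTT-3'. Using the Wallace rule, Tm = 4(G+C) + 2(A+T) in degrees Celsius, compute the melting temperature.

26°C

Scanning the sequence gives C=1, T=7, A=2, G=1.
So N_AT = 9 and N_GC = 2.
Tm = 2×9 + 4×2 = 26°C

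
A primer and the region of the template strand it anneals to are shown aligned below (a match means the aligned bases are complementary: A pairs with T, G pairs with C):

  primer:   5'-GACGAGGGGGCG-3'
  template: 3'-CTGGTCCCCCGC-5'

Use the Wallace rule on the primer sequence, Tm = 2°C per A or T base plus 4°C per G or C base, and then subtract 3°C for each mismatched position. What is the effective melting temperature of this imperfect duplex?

41°C

Primer base counts: A=2, T=0, G=8, C=2 → A+T=2, G+C=10
Perfect-match Tm = 2(2) + 4(10) = 4 + 40 = 44°C
Mismatches (positions where the bases are not complementary): 1 (at position 4)
Effective Tm = 44 − 1×3 = 44 − 3 = 41°C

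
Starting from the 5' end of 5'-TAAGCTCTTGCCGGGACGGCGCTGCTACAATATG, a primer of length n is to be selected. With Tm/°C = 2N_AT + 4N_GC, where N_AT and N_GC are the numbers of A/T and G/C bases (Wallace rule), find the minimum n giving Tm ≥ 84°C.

n = 25

First 24 bases: TAAGCTCTTGCCGGGACGGCGCTG → Tm = 80°C (< 84°C)
First 25 bases: TAAGCTCTTGCCGGGACGGCGCTGC → Tm = 84°C (≥ 84°C)
Each additional base adds 2°C (A/T) or 4°C (G/C), so Tm is non-decreasing in n; n = 25 is the first length to reach 84°C.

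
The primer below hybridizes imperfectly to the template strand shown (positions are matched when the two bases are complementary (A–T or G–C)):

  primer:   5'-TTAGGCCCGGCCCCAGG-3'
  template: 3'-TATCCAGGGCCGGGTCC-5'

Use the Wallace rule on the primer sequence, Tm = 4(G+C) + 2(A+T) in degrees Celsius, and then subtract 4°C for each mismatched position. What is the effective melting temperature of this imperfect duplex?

44°C

Primer base counts: A=2, T=2, G=6, C=7 → A+T=4, G+C=13
Perfect-match Tm = 2(4) + 4(13) = 8 + 52 = 60°C
Mismatches (positions where the bases are not complementary): 4 (at positions 1, 6, 9, 11)
Effective Tm = 60 − 4×4 = 60 − 16 = 44°C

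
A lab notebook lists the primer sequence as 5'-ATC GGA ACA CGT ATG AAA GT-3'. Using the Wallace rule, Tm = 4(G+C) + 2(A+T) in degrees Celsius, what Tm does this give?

56°C

Counting bases: T=4, G=5, A=8, C=3
So N_AT = 12 and N_GC = 8.
Tm = 2×12 + 4×8 = 56°C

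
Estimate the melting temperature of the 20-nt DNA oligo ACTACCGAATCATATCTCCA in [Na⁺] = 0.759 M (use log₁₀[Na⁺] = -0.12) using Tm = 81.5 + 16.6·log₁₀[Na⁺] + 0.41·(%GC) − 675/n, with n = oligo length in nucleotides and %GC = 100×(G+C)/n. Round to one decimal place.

62.2°C

Length n = 20. T=5, C=7, A=7, G=1
G+C = 8, so %GC = 8/20 × 100 = 40%
Salt term: 16.6 × (-0.12) = -1.992
GC term: 0.41 × 40 = 16.4; length term: −675/20 = −33.75
Tm = 81.5 + (-1.992) + 16.4 − 33.75 = 62.158 → 62.2°C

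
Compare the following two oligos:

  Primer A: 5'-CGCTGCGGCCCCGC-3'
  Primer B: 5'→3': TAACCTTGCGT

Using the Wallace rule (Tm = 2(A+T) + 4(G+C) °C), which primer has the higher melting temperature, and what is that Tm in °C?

Primer A: A+T=1, G+C=13 → Tm = 2(1)+4(13) = 54°C
Primer B: A+T=6, G+C=5 → Tm = 2(6)+4(5) = 32°C
54°C vs 32°C → primer A is higher.

Primer A, 54°C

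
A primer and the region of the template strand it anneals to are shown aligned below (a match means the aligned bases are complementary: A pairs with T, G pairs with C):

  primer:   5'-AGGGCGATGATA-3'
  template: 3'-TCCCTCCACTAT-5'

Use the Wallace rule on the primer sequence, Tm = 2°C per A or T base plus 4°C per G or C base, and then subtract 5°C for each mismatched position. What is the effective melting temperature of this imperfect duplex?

Primer base counts: A=4, T=2, G=5, C=1 → A+T=6, G+C=6
Perfect-match Tm = 2(6) + 4(6) = 12 + 24 = 36°C
Mismatches (positions where the bases are not complementary): 2 (at positions 5, 7)
Effective Tm = 36 − 2×5 = 36 − 10 = 26°C

26°C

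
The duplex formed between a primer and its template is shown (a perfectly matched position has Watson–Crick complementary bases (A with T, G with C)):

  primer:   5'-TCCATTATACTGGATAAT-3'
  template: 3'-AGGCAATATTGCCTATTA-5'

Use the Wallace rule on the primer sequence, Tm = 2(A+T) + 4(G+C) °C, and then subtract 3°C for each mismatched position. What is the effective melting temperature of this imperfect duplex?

Primer base counts: A=6, T=7, G=2, C=3 → A+T=13, G+C=5
Perfect-match Tm = 2(13) + 4(5) = 26 + 20 = 46°C
Mismatches (positions where the bases are not complementary): 3 (at positions 4, 10, 11)
Effective Tm = 46 − 3×3 = 46 − 9 = 37°C

37°C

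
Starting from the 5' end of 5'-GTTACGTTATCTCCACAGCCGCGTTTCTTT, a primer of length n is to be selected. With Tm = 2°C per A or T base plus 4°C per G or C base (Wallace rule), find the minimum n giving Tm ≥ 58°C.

First 19 bases: GTTACGTTATCTCCACAGC → Tm = 56°C (< 58°C)
First 20 bases: GTTACGTTATCTCCACAGCC → Tm = 60°C (≥ 58°C)
Since every base adds ≥2°C, Tm only increases with n, so the threshold is first crossed at n = 20.

n = 20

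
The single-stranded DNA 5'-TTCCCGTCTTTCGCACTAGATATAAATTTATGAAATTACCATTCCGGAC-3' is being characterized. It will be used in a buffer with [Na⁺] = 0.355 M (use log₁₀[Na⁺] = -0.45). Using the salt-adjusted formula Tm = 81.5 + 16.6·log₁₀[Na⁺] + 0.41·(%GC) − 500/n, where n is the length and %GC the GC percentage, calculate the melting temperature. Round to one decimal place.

Length n = 49. Counting bases: C=12, A=14, G=6, T=17
G+C = 18, so %GC = 18/49 × 100 = 36.735%
Salt term: 16.6 × (-0.45) = -7.47
GC term: 0.41 × 36.735 = 15.061; length term: −500/49 = −10.204
Tm = 81.5 + (-7.47) + 15.061 − 10.204 = 78.887 → 78.9°C

78.9°C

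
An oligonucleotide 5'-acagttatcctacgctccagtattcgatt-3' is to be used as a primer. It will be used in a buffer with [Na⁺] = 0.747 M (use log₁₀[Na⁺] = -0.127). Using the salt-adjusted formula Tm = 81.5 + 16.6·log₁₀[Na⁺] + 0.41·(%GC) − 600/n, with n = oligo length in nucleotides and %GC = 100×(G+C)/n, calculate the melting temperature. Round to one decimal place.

75.7°C

Length n = 29. T=10, G=4, A=7, C=8
G+C = 12, so %GC = 12/29 × 100 = 41.379%
Salt term: 16.6 × (-0.127) = -2.108
GC term: 0.41 × 41.379 = 16.965; length term: −600/29 = −20.69
Tm = 81.5 + (-2.108) + 16.965 − 20.69 = 75.667 → 75.7°C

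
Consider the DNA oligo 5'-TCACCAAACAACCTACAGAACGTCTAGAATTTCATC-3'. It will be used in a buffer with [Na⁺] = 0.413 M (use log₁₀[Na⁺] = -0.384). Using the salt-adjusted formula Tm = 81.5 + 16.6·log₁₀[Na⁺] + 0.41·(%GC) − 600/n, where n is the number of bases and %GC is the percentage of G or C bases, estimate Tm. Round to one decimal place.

Length n = 36. Counting bases: A=14, C=11, T=8, G=3
G+C = 14, so %GC = 14/36 × 100 = 38.889%
Salt term: 16.6 × (-0.384) = -6.374
GC term: 0.41 × 38.889 = 15.944; length term: −600/36 = −16.667
Tm = 81.5 + (-6.374) + 15.944 − 16.667 = 74.403 → 74.4°C

74.4°C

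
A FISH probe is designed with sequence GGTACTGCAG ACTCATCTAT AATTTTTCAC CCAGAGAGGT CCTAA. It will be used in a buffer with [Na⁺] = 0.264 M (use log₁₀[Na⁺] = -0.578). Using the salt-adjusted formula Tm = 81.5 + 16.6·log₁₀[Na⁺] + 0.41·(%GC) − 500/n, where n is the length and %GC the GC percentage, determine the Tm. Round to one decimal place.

Length n = 45. Scanning the sequence gives G=8, T=13, C=11, A=13.
G+C = 19, so %GC = 19/45 × 100 = 42.222%
Salt term: 16.6 × (-0.578) = -9.595
GC term: 0.41 × 42.222 = 17.311; length term: −500/45 = −11.111
Tm = 81.5 + (-9.595) + 17.311 − 11.111 = 78.105 → 78.1°C

78.1°C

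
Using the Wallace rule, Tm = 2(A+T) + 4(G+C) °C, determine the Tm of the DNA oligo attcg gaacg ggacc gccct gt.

Counting bases: C=7, T=4, A=4, G=7
So N_AT = 8 and N_GC = 14.
Tm = 2(8) + 4(14) = 16 + 56 = 72°C

72°C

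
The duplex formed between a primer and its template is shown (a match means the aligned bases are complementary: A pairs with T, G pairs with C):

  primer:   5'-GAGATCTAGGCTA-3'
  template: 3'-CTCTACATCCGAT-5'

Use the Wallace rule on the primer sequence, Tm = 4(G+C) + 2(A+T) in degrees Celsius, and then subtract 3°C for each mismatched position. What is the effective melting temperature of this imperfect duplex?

Primer base counts: A=4, T=3, G=4, C=2 → A+T=7, G+C=6
Perfect-match Tm = 2(7) + 4(6) = 14 + 24 = 38°C
Mismatches (positions where the bases are not complementary): 1 (at position 6)
Effective Tm = 38 − 1×3 = 38 − 3 = 35°C

35°C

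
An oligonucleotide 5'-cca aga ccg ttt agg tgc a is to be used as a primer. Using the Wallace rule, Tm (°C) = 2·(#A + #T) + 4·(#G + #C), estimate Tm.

58°C

Counting bases: G=5, A=5, T=4, C=5
So N_AT = 9 and N_GC = 10.
Tm = 2×9 + 4×10 = 58°C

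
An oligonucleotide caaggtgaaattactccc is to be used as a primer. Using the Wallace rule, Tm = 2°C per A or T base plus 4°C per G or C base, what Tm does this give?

52°C

Counting bases: A=6, T=4, G=3, C=5
A+T = 10, G+C = 8
Tm = 4·8 + 2·10 = 32 + 20 = 52°C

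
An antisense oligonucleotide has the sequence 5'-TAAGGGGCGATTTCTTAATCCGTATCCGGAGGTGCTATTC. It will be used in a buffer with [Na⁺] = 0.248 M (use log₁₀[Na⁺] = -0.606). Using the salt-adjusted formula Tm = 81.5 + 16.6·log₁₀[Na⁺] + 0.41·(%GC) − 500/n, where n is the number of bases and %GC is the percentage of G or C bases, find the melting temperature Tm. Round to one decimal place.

Length n = 40. Base counts: A=8, T=13, C=8, G=11
G+C = 19, so %GC = 19/40 × 100 = 47.5%
Salt term: 16.6 × (-0.606) = -10.06
GC term: 0.41 × 47.5 = 19.475; length term: −500/40 = −12.5
Tm = 81.5 + (-10.06) + 19.475 − 12.5 = 78.415 → 78.4°C

78.4°C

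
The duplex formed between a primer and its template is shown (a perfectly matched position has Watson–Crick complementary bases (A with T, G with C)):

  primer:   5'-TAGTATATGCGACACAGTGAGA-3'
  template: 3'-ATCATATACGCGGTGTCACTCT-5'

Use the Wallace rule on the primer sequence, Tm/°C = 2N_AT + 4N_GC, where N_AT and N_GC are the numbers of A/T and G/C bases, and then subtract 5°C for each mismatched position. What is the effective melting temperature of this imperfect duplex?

Primer base counts: A=8, T=5, G=6, C=3 → A+T=13, G+C=9
Perfect-match Tm = 2(13) + 4(9) = 26 + 36 = 62°C
Mismatches (positions where the bases are not complementary): 1 (at position 12)
Effective Tm = 62 − 1×5 = 62 − 5 = 57°C

57°C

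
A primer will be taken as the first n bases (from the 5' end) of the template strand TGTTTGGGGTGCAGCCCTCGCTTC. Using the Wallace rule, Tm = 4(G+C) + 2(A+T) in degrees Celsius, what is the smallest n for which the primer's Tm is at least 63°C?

n = 20

First 19 bases: TGTTTGGGGTGCAGCCCTC → Tm = 62°C (< 63°C)
First 20 bases: TGTTTGGGGTGCAGCCCTCG → Tm = 66°C (≥ 63°C)
Each additional base adds 2°C (A/T) or 4°C (G/C), so Tm is non-decreasing in n; n = 20 is the first length to reach 63°C.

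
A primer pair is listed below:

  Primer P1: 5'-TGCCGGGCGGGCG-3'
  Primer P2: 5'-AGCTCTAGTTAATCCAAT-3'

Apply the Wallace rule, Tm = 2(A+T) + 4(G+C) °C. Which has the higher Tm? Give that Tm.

Primer P1: A+T=1, G+C=12 → Tm = 2(1)+4(12) = 50°C
Primer P2: A+T=12, G+C=6 → Tm = 2(12)+4(6) = 48°C
50°C vs 48°C → primer P1 is higher.

Primer P1, 50°C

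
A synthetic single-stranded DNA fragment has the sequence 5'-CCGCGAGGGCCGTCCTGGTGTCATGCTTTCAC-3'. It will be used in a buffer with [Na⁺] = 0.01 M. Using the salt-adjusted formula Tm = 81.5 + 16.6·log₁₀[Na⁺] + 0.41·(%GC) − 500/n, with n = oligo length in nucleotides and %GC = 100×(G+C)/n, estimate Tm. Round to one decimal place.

Length n = 32. C=11, G=10, T=8, A=3
G+C = 21, so %GC = 21/32 × 100 = 65.625%
Salt term: 16.6 × (-2) = -33.2
GC term: 0.41 × 65.625 = 26.906; length term: −500/32 = −15.625
Tm = 81.5 + (-33.2) + 26.906 − 15.625 = 59.581 → 59.6°C

59.6°C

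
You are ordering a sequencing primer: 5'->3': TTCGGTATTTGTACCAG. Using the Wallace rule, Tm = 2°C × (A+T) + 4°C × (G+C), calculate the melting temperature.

Counting bases: A=3, G=4, T=7, C=3
AT pairs contribute 10, GC pairs contribute 7.
Tm = 2(10) + 4(7) = 20 + 28 = 48°C

48°C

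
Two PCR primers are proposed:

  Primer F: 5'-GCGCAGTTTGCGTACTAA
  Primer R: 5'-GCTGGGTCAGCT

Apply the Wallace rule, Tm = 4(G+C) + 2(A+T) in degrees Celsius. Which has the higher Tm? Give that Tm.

Primer F, 54°C

Primer F: A+T=9, G+C=9 → Tm = 2(9)+4(9) = 54°C
Primer R: A+T=4, G+C=8 → Tm = 2(4)+4(8) = 40°C
54°C vs 40°C → primer F is higher.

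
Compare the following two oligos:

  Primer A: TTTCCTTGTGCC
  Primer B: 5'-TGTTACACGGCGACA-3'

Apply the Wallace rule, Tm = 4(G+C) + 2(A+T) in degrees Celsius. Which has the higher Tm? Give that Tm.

Primer A: A+T=6, G+C=6 → Tm = 2(6)+4(6) = 36°C
Primer B: A+T=7, G+C=8 → Tm = 2(7)+4(8) = 46°C
36°C vs 46°C → primer B is higher.

Primer B, 46°C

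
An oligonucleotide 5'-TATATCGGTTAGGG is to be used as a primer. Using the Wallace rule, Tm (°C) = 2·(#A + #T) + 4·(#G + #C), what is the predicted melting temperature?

Counting bases: T=5, C=1, A=3, G=5
AT pairs contribute 8, GC pairs contribute 6.
Tm = 4·6 + 2·8 = 24 + 16 = 40°C

40°C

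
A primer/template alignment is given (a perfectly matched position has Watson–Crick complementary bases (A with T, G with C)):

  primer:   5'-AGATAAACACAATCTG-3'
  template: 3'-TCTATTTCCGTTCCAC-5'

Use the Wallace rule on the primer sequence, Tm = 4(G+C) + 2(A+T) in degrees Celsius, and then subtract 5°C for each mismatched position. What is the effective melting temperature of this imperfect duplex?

22°C

Primer base counts: A=8, T=3, G=2, C=3 → A+T=11, G+C=5
Perfect-match Tm = 2(11) + 4(5) = 22 + 20 = 42°C
Mismatches (positions where the bases are not complementary): 4 (at positions 8, 9, 13, 14)
Effective Tm = 42 − 4×5 = 42 − 20 = 22°C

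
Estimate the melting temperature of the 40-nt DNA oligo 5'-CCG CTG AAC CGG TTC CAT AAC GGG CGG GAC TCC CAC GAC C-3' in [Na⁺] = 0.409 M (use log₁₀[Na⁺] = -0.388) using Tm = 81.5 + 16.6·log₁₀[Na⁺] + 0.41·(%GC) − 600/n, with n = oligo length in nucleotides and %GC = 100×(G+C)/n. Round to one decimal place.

87.7°C

Length n = 40. Base counts: C=16, T=5, G=11, A=8
G+C = 27, so %GC = 27/40 × 100 = 67.5%
Salt term: 16.6 × (-0.388) = -6.441
GC term: 0.41 × 67.5 = 27.675; length term: −600/40 = −15
Tm = 81.5 + (-6.441) + 27.675 − 15 = 87.734 → 87.7°C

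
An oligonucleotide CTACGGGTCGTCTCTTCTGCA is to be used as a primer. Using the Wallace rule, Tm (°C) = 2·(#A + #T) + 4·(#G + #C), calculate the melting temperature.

Counting bases: A=2, G=5, T=7, C=7
A+T = 9, G+C = 12
Tm = 4·12 + 2·9 = 48 + 18 = 66°C

66°C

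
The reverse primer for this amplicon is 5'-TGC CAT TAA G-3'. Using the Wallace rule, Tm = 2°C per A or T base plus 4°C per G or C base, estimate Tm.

28°C

T=3, A=3, G=2, C=2
AT pairs contribute 6, GC pairs contribute 4.
Tm = 2(6) + 4(4) = 12 + 16 = 28°C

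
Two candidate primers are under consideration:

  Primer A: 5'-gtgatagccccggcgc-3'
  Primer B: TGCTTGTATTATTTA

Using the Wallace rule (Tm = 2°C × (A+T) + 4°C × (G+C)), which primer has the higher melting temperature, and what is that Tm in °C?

Primer A, 56°C

Primer A: A+T=4, G+C=12 → Tm = 2(4)+4(12) = 56°C
Primer B: A+T=12, G+C=3 → Tm = 2(12)+4(3) = 36°C
56°C vs 36°C → primer A is higher.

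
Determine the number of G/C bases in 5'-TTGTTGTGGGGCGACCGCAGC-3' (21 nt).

14

Scanning the sequence gives T=5, A=2, C=5, G=9.
Total G or C: 9 + 5 = 14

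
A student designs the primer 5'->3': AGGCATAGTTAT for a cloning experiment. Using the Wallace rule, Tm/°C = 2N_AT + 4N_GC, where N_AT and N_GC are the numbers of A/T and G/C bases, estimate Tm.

32°C

A=4, C=1, T=4, G=3
AT pairs contribute 8, GC pairs contribute 4.
Tm = 4·4 + 2·8 = 16 + 16 = 32°C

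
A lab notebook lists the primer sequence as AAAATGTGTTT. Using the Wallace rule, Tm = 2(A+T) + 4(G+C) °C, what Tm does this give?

Scanning the sequence gives G=2, T=5, C=0, A=4.
So N_AT = 9 and N_GC = 2.
Tm = 2(9) + 4(2) = 18 + 8 = 26°C

26°C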